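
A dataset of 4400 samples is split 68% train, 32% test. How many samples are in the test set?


Train samples = 4400 * 68% = 2992
Test samples = 4400 - 2992
= 1408

1408


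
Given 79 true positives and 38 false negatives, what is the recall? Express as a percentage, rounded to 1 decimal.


Recall = TP / (TP + FN) * 100
= 79 / (79 + 38)
= 79 / 117
= 0.6752
= 67.5%

67.5


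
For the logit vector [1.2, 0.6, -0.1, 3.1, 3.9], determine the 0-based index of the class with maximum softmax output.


Softmax is a monotonic transformation, so it preserves the argmax.
We need to find the index of the maximum logit.
Index 0: 1.2
Index 1: 0.6
Index 2: -0.1
Index 3: 3.1
Index 4: 3.9
Maximum logit = 3.9 at index 4

4


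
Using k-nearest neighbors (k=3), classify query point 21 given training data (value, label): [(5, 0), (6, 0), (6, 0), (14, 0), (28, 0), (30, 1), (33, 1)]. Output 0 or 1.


Distances from query 21:
Point 14 (class 0): distance = 7
Point 28 (class 0): distance = 7
Point 30 (class 1): distance = 9
K=3 nearest neighbors: classes = [0, 0, 1]
Votes for class 1: 1 / 3
Majority vote => class 0

0


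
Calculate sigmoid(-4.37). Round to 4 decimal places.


sigmoid(z) = 1 / (1 + exp(-z))
exp(-(-4.37)) = exp(4.37) = 79.0436
1 + 79.0436 = 80.0436
1 / 80.0436 = 0.0125

0.0125


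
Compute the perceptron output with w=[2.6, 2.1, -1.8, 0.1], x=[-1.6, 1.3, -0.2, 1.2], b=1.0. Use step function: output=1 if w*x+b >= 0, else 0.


z = w . x + b
= 2.6*-1.6 + 2.1*1.3 + -1.8*-0.2 + 0.1*1.2 + 1.0
= -4.16 + 2.73 + 0.36 + 0.12 + 1.0
= -0.95 + 1.0
= 0.05
Since z = 0.05 >= 0, output = 1

1


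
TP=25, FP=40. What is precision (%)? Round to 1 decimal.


Precision = TP / (TP + FP) * 100
= 25 / (25 + 40)
= 25 / 65
= 0.3846
= 38.5%

38.5


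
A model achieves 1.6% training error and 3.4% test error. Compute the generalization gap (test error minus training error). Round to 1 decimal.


Generalization gap = test_error - train_error
= 3.4 - 1.6
= 1.8%
A small gap suggests good generalization.

1.8


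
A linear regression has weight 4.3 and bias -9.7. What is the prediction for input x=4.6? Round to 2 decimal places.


y = 4.3 * 4.6 + (-9.7)
= 19.78 + (-9.7)
= 10.08

10.08


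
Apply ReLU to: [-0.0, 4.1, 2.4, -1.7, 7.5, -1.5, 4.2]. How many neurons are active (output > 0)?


ReLU(x) = max(0, x) for each element:
ReLU(-0.0) = 0
ReLU(4.1) = 4.1
ReLU(2.4) = 2.4
ReLU(-1.7) = 0
ReLU(7.5) = 7.5
ReLU(-1.5) = 0
ReLU(4.2) = 4.2
Active neurons (>0): 4

4


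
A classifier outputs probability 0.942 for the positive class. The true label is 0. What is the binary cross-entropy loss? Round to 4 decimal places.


For y=0: Loss = -log(1-p)
= -log(1 - 0.942)
= -log(0.058)
= -(-2.8473)
= 2.8473

2.8473


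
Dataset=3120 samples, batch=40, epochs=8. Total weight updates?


Iterations per epoch = 3120 / 40 = 78
Total updates = iterations_per_epoch * epochs
= 78 * 8
= 624

624


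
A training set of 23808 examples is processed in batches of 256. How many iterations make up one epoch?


Iterations per epoch = dataset_size / batch_size
= 23808 / 256
= 93

93


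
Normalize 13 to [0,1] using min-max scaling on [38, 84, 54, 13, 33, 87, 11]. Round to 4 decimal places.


Min = 11, Max = 87
Range = 87 - 11 = 76
Scaled = (x - min) / (max - min)
= (13 - 11) / 76
= 2 / 76
= 0.0263

0.0263


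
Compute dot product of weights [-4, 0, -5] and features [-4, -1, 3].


Element-wise products:
-4 * -4 = 16
0 * -1 = 0
-5 * 3 = -15
Sum = 16 + 0 + -15
= 1

1


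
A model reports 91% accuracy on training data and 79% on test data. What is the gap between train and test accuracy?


Gap = train_accuracy - test_accuracy
= 91 - 79
= 12%
This gap suggests the model is overfitting.

12


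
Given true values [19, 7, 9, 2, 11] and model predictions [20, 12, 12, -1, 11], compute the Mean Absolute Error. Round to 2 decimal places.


Absolute errors: [1, 5, 3, 3, 0]
Sum of absolute errors = 12
MAE = 12 / 5 = 2.40

2.40


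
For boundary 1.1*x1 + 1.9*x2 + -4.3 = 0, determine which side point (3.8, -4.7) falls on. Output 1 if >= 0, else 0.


Compute 1.1 * 3.8 + 1.9 * -4.7 + -4.3
= 4.18 + -8.93 + -4.3
= -9.05
Since -9.05 < 0, the point is on the negative side.

0


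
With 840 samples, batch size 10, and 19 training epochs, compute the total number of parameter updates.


Iterations per epoch = 840 / 10 = 84
Total updates = iterations_per_epoch * epochs
= 84 * 19
= 1596

1596


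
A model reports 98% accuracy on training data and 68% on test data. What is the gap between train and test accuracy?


Gap = train_accuracy - test_accuracy
= 98 - 68
= 30%
This large gap strongly indicates overfitting.

30


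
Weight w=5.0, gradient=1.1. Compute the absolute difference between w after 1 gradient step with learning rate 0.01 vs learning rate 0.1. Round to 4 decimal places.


With lr=0.01: w_new = 5.0 - 0.01 * 1.1 = 4.989
With lr=0.1: w_new = 5.0 - 0.1 * 1.1 = 4.89
Absolute difference = |4.989 - 4.89|
= 0.0990

0.0990


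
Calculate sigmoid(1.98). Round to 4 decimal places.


sigmoid(z) = 1 / (1 + exp(-z))
exp(-(1.98)) = exp(-1.98) = 0.1381
1 + 0.1381 = 1.1381
1 / 1.1381 = 0.8787

0.8787


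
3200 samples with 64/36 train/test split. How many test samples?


Train samples = 3200 * 64% = 2048
Test samples = 3200 - 2048
= 1152

1152


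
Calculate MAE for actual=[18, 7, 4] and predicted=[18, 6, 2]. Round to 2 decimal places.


Absolute errors: [0, 1, 2]
Sum of absolute errors = 3
MAE = 3 / 3 = 1.00

1.00


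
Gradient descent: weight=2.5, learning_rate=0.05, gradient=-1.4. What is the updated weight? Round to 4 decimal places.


w_new = w_old - lr * gradient
= 2.5 - 0.05 * -1.4
= 2.5 - (-0.07)
= 2.5700

2.5700


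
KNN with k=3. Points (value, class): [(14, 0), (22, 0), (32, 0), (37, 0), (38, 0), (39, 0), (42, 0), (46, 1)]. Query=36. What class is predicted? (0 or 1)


Distances from query 36:
Point 37 (class 0): distance = 1
Point 38 (class 0): distance = 2
Point 39 (class 0): distance = 3
K=3 nearest neighbors: classes = [0, 0, 0]
Votes for class 1: 0 / 3
Majority vote => class 0

0


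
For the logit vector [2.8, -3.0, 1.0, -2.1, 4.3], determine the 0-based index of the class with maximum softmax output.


Softmax is a monotonic transformation, so it preserves the argmax.
We need to find the index of the maximum logit.
Index 0: 2.8
Index 1: -3.0
Index 2: 1.0
Index 3: -2.1
Index 4: 4.3
Maximum logit = 4.3 at index 4

4


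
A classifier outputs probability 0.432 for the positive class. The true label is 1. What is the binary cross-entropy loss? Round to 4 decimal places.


For y=1: Loss = -log(p)
= -log(0.432)
= -(-0.8393)
= 0.8393

0.8393


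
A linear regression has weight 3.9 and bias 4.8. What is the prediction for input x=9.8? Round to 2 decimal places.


y = 3.9 * 9.8 + (4.8)
= 38.22 + (4.8)
= 43.02

43.02


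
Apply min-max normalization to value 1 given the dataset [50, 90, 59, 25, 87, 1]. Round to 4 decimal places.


Min = 1, Max = 90
Range = 90 - 1 = 89
Scaled = (x - min) / (max - min)
= (1 - 1) / 89
= 0 / 89
= 0.0000

0.0000


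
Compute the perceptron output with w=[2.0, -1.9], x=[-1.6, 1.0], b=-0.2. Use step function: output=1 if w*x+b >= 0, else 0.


z = w . x + b
= 2.0*-1.6 + -1.9*1.0 + -0.2
= -3.2 + -1.9 + -0.2
= -5.1 + -0.2
= -5.3
Since z = -5.3 < 0, output = 0

0


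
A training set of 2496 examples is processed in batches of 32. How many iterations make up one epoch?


Iterations per epoch = dataset_size / batch_size
= 2496 / 32
= 78

78


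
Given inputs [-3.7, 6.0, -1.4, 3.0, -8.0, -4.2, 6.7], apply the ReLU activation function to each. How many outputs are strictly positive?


ReLU(x) = max(0, x) for each element:
ReLU(-3.7) = 0
ReLU(6.0) = 6.0
ReLU(-1.4) = 0
ReLU(3.0) = 3.0
ReLU(-8.0) = 0
ReLU(-4.2) = 0
ReLU(6.7) = 6.7
Active neurons (>0): 3

3


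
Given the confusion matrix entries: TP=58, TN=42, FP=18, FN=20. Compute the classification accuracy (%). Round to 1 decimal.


Accuracy = (TP + TN) / (TP + TN + FP + FN) * 100
= (58 + 42) / (58 + 42 + 18 + 20)
= 100 / 138
= 0.7246
= 72.5%

72.5


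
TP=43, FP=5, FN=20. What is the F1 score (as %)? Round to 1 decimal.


Precision = TP / (TP + FP) = 43 / 48 = 0.8958
Recall = TP / (TP + FN) = 43 / 63 = 0.6825
F1 = 2 * P * R / (P + R)
= 2 * 0.8958 * 0.6825 / (0.8958 + 0.6825)
= 1.2229 / 1.5784
= 0.7748
As percentage: 77.5%

77.5


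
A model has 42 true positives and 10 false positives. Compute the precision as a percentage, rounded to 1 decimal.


Precision = TP / (TP + FP) * 100
= 42 / (42 + 10)
= 42 / 52
= 0.8077
= 80.8%

80.8


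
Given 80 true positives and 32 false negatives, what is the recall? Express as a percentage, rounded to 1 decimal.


Recall = TP / (TP + FN) * 100
= 80 / (80 + 32)
= 80 / 112
= 0.7143
= 71.4%

71.4


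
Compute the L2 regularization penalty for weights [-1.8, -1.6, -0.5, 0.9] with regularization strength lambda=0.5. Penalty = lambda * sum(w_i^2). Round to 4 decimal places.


Squaring each weight:
(-1.8)^2 = 3.24
(-1.6)^2 = 2.56
(-0.5)^2 = 0.25
0.9^2 = 0.81
Sum of squares = 6.86
Penalty = 0.5 * 6.86 = 3.4300

3.4300


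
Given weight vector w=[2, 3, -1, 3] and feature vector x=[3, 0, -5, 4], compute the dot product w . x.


Element-wise products:
2 * 3 = 6
3 * 0 = 0
-1 * -5 = 5
3 * 4 = 12
Sum = 6 + 0 + 5 + 12
= 23

23


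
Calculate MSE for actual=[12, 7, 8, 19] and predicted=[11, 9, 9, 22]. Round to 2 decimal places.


Differences: [1, -2, -1, -3]
Squared errors: [1, 4, 1, 9]
Sum of squared errors = 15
MSE = 15 / 4 = 3.75

3.75


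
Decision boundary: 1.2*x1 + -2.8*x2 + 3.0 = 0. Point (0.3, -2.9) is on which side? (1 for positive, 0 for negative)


Compute 1.2 * 0.3 + -2.8 * -2.9 + 3.0
= 0.36 + 8.12 + 3.0
= 11.48
Since 11.48 >= 0, the point is on the positive side.

1


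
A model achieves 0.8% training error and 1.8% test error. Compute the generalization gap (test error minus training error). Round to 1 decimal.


Generalization gap = test_error - train_error
= 1.8 - 0.8
= 1.0%
A small gap suggests good generalization.

1.0


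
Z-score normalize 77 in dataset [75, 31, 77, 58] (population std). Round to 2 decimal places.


Mean = (75 + 31 + 77 + 58) / 4 = 60.25
Variance = sum((x_i - mean)^2) / n = 339.6875
Std = sqrt(339.6875) = 18.4306
Z = (x - mean) / std
= (77 - 60.25) / 18.4306
= 16.75 / 18.4306
= 0.91

0.91


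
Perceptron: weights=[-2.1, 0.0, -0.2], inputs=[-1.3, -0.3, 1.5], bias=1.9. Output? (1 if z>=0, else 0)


z = w . x + b
= -2.1*-1.3 + 0.0*-0.3 + -0.2*1.5 + 1.9
= 2.73 + -0.0 + -0.3 + 1.9
= 2.43 + 1.9
= 4.33
Since z = 4.33 >= 0, output = 1

1


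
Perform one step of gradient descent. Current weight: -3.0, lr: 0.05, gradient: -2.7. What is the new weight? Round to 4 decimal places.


w_new = w_old - lr * gradient
= -3.0 - 0.05 * -2.7
= -3.0 - (-0.135)
= -2.8650

-2.8650


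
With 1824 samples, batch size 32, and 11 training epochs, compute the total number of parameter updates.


Iterations per epoch = 1824 / 32 = 57
Total updates = iterations_per_epoch * epochs
= 57 * 11
= 627

627


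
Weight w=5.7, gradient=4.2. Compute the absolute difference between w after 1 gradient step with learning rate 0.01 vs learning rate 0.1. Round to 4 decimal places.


With lr=0.01: w_new = 5.7 - 0.01 * 4.2 = 5.658
With lr=0.1: w_new = 5.7 - 0.1 * 4.2 = 5.28
Absolute difference = |5.658 - 5.28|
= 0.3780

0.3780


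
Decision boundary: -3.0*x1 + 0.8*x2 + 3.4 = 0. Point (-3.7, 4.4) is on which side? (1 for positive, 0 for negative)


Compute -3.0 * -3.7 + 0.8 * 4.4 + 3.4
= 11.1 + 3.52 + 3.4
= 18.02
Since 18.02 >= 0, the point is on the positive side.

1


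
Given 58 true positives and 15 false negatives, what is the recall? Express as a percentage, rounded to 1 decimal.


Recall = TP / (TP + FN) * 100
= 58 / (58 + 15)
= 58 / 73
= 0.7945
= 79.5%

79.5


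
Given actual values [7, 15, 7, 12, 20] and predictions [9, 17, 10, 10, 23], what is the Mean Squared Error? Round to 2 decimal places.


Differences: [-2, -2, -3, 2, -3]
Squared errors: [4, 4, 9, 4, 9]
Sum of squared errors = 30
MSE = 30 / 5 = 6.00

6.00


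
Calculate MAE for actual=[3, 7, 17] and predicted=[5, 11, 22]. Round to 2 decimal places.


Absolute errors: [2, 4, 5]
Sum of absolute errors = 11
MAE = 11 / 3 = 3.67

3.67


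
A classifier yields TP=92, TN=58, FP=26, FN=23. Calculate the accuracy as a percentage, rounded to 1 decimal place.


Accuracy = (TP + TN) / (TP + TN + FP + FN) * 100
= (92 + 58) / (92 + 58 + 26 + 23)
= 150 / 199
= 0.7538
= 75.4%

75.4


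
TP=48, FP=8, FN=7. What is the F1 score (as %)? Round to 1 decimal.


Precision = TP / (TP + FP) = 48 / 56 = 0.8571
Recall = TP / (TP + FN) = 48 / 55 = 0.8727
F1 = 2 * P * R / (P + R)
= 2 * 0.8571 * 0.8727 / (0.8571 + 0.8727)
= 1.4961 / 1.7299
= 0.8649
As percentage: 86.5%

86.5


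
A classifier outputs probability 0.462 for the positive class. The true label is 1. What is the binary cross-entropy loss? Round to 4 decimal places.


For y=1: Loss = -log(p)
= -log(0.462)
= -(-0.7722)
= 0.7722

0.7722


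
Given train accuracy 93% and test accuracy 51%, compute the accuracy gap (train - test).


Gap = train_accuracy - test_accuracy
= 93 - 51
= 42%
This large gap strongly indicates overfitting.

42


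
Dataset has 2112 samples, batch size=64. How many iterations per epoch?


Iterations per epoch = dataset_size / batch_size
= 2112 / 64
= 33

33


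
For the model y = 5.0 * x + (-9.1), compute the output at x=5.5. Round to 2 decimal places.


y = 5.0 * 5.5 + (-9.1)
= 27.5 + (-9.1)
= 18.40

18.40


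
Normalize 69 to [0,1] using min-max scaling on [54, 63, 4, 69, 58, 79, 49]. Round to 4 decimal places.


Min = 4, Max = 79
Range = 79 - 4 = 75
Scaled = (x - min) / (max - min)
= (69 - 4) / 75
= 65 / 75
= 0.8667

0.8667


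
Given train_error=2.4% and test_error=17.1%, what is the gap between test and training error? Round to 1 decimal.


Generalization gap = test_error - train_error
= 17.1 - 2.4
= 14.7%
A large gap suggests overfitting.

14.7


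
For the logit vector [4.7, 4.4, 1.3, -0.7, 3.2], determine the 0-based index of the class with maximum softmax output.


Softmax is a monotonic transformation, so it preserves the argmax.
We need to find the index of the maximum logit.
Index 0: 4.7
Index 1: 4.4
Index 2: 1.3
Index 3: -0.7
Index 4: 3.2
Maximum logit = 4.7 at index 0

0


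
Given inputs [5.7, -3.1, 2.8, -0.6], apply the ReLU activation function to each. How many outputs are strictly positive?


ReLU(x) = max(0, x) for each element:
ReLU(5.7) = 5.7
ReLU(-3.1) = 0
ReLU(2.8) = 2.8
ReLU(-0.6) = 0
Active neurons (>0): 2

2


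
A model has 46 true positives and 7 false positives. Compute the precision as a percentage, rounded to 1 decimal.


Precision = TP / (TP + FP) * 100
= 46 / (46 + 7)
= 46 / 53
= 0.8679
= 86.8%

86.8


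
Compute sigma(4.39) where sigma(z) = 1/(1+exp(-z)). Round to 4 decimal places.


sigmoid(z) = 1 / (1 + exp(-z))
exp(-(4.39)) = exp(-4.39) = 0.0124
1 + 0.0124 = 1.0124
1 / 1.0124 = 0.9878

0.9878


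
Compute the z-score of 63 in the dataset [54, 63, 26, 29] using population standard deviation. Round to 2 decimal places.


Mean = (54 + 63 + 26 + 29) / 4 = 43.0
Variance = sum((x_i - mean)^2) / n = 251.5
Std = sqrt(251.5) = 15.8588
Z = (x - mean) / std
= (63 - 43.0) / 15.8588
= 20.0 / 15.8588
= 1.26

1.26


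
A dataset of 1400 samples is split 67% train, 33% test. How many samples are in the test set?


Train samples = 1400 * 67% = 938
Test samples = 1400 - 938
= 462

462


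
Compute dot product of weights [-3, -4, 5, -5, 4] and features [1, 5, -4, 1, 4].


Element-wise products:
-3 * 1 = -3
-4 * 5 = -20
5 * -4 = -20
-5 * 1 = -5
4 * 4 = 16
Sum = -3 + -20 + -20 + -5 + 16
= -32

-32


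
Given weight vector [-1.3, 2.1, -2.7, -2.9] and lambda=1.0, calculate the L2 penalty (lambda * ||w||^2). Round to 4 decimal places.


Squaring each weight:
(-1.3)^2 = 1.69
2.1^2 = 4.41
(-2.7)^2 = 7.29
(-2.9)^2 = 8.41
Sum of squares = 21.8
Penalty = 1.0 * 21.8 = 21.8000

21.8000


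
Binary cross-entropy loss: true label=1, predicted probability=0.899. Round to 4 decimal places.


For y=1: Loss = -log(p)
= -log(0.899)
= -(-0.1065)
= 0.1065

0.1065


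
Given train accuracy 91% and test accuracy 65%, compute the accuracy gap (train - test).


Gap = train_accuracy - test_accuracy
= 91 - 65
= 26%
This large gap strongly indicates overfitting.

26


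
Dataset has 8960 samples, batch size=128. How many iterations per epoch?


Iterations per epoch = dataset_size / batch_size
= 8960 / 128
= 70

70


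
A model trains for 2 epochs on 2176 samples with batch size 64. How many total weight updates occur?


Iterations per epoch = 2176 / 64 = 34
Total updates = iterations_per_epoch * epochs
= 34 * 2
= 68

68


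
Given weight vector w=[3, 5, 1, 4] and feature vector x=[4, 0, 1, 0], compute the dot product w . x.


Element-wise products:
3 * 4 = 12
5 * 0 = 0
1 * 1 = 1
4 * 0 = 0
Sum = 12 + 0 + 1 + 0
= 13

13


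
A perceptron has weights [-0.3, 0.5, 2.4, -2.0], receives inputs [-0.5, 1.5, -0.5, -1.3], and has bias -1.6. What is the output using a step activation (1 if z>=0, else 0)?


z = w . x + b
= -0.3*-0.5 + 0.5*1.5 + 2.4*-0.5 + -2.0*-1.3 + -1.6
= 0.15 + 0.75 + -1.2 + 2.6 + -1.6
= 2.3 + -1.6
= 0.7
Since z = 0.7 >= 0, output = 1

1


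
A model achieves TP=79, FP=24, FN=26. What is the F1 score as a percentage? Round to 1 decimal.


Precision = TP / (TP + FP) = 79 / 103 = 0.767
Recall = TP / (TP + FN) = 79 / 105 = 0.7524
F1 = 2 * P * R / (P + R)
= 2 * 0.767 * 0.7524 / (0.767 + 0.7524)
= 1.1541 / 1.5194
= 0.7596
As percentage: 76.0%

76.0


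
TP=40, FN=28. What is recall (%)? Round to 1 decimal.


Recall = TP / (TP + FN) * 100
= 40 / (40 + 28)
= 40 / 68
= 0.5882
= 58.8%

58.8


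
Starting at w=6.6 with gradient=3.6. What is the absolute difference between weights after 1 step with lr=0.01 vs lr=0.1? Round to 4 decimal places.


With lr=0.01: w_new = 6.6 - 0.01 * 3.6 = 6.564
With lr=0.1: w_new = 6.6 - 0.1 * 3.6 = 6.24
Absolute difference = |6.564 - 6.24|
= 0.3240

0.3240


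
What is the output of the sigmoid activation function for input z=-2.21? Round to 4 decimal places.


sigmoid(z) = 1 / (1 + exp(-z))
exp(-(-2.21)) = exp(2.21) = 9.1157
1 + 9.1157 = 10.1157
1 / 10.1157 = 0.0989

0.0989


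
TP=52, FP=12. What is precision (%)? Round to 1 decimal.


Precision = TP / (TP + FP) * 100
= 52 / (52 + 12)
= 52 / 64
= 0.8125
= 81.3%

81.3


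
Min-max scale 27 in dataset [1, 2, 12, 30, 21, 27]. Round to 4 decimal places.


Min = 1, Max = 30
Range = 30 - 1 = 29
Scaled = (x - min) / (max - min)
= (27 - 1) / 29
= 26 / 29
= 0.8966

0.8966


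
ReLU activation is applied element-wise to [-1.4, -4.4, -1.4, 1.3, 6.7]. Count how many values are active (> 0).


ReLU(x) = max(0, x) for each element:
ReLU(-1.4) = 0
ReLU(-4.4) = 0
ReLU(-1.4) = 0
ReLU(1.3) = 1.3
ReLU(6.7) = 6.7
Active neurons (>0): 2

2


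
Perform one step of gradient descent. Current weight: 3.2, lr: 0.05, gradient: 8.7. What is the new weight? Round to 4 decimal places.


w_new = w_old - lr * gradient
= 3.2 - 0.05 * 8.7
= 3.2 - (0.435)
= 2.7650

2.7650


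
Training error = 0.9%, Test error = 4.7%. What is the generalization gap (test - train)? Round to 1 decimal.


Generalization gap = test_error - train_error
= 4.7 - 0.9
= 3.8%
A moderate gap.

3.8


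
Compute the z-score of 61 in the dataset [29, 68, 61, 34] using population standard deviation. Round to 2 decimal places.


Mean = (29 + 68 + 61 + 34) / 4 = 48.0
Variance = sum((x_i - mean)^2) / n = 281.5
Std = sqrt(281.5) = 16.778
Z = (x - mean) / std
= (61 - 48.0) / 16.778
= 13.0 / 16.778
= 0.77

0.77


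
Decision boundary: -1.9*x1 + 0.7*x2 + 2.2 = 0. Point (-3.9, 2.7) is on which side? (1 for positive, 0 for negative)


Compute -1.9 * -3.9 + 0.7 * 2.7 + 2.2
= 7.41 + 1.89 + 2.2
= 11.5
Since 11.5 >= 0, the point is on the positive side.

1


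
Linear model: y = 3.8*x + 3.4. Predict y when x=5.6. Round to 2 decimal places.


y = 3.8 * 5.6 + (3.4)
= 21.28 + (3.4)
= 24.68

24.68


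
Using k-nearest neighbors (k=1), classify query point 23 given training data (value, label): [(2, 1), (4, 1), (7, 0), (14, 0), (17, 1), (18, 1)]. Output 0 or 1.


Distances from query 23:
Point 18 (class 1): distance = 5
K=1 nearest neighbors: classes = [1]
Votes for class 1: 1 / 1
Majority vote => class 1

1


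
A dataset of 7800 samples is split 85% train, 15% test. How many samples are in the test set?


Train samples = 7800 * 85% = 6630
Test samples = 7800 - 6630
= 1170

1170


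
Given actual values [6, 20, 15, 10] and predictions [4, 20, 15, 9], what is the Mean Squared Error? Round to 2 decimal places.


Differences: [2, 0, 0, 1]
Squared errors: [4, 0, 0, 1]
Sum of squared errors = 5
MSE = 5 / 4 = 1.25

1.25


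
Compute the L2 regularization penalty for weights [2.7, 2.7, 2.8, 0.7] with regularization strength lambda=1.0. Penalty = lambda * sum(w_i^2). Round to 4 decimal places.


Squaring each weight:
2.7^2 = 7.29
2.7^2 = 7.29
2.8^2 = 7.84
0.7^2 = 0.49
Sum of squares = 22.91
Penalty = 1.0 * 22.91 = 22.9100

22.9100


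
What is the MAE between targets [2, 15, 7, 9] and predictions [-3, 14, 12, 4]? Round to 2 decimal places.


Absolute errors: [5, 1, 5, 5]
Sum of absolute errors = 16
MAE = 16 / 4 = 4.00

4.00


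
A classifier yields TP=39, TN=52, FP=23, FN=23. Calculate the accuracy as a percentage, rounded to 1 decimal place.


Accuracy = (TP + TN) / (TP + TN + FP + FN) * 100
= (39 + 52) / (39 + 52 + 23 + 23)
= 91 / 137
= 0.6642
= 66.4%

66.4


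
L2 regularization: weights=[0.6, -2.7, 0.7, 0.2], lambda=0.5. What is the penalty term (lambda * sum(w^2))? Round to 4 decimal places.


Squaring each weight:
0.6^2 = 0.36
(-2.7)^2 = 7.29
0.7^2 = 0.49
0.2^2 = 0.04
Sum of squares = 8.18
Penalty = 0.5 * 8.18 = 4.0900

4.0900


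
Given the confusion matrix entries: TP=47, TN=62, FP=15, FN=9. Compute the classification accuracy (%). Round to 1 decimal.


Accuracy = (TP + TN) / (TP + TN + FP + FN) * 100
= (47 + 62) / (47 + 62 + 15 + 9)
= 109 / 133
= 0.8195
= 82.0%

82.0


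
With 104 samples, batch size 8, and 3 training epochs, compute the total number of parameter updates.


Iterations per epoch = 104 / 8 = 13
Total updates = iterations_per_epoch * epochs
= 13 * 3
= 39

39


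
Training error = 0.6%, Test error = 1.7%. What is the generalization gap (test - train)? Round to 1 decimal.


Generalization gap = test_error - train_error
= 1.7 - 0.6
= 1.1%
A small gap suggests good generalization.

1.1


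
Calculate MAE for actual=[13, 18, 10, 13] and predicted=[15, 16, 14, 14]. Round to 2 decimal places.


Absolute errors: [2, 2, 4, 1]
Sum of absolute errors = 9
MAE = 9 / 4 = 2.25

2.25


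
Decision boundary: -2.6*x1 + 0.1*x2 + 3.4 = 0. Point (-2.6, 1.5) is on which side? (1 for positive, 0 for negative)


Compute -2.6 * -2.6 + 0.1 * 1.5 + 3.4
= 6.76 + 0.15 + 3.4
= 10.31
Since 10.31 >= 0, the point is on the positive side.

1


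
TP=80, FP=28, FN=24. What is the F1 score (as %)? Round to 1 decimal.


Precision = TP / (TP + FP) = 80 / 108 = 0.7407
Recall = TP / (TP + FN) = 80 / 104 = 0.7692
F1 = 2 * P * R / (P + R)
= 2 * 0.7407 * 0.7692 / (0.7407 + 0.7692)
= 1.1396 / 1.51
= 0.7547
As percentage: 75.5%

75.5


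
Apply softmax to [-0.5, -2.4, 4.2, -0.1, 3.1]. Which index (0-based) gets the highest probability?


Softmax is a monotonic transformation, so it preserves the argmax.
We need to find the index of the maximum logit.
Index 0: -0.5
Index 1: -2.4
Index 2: 4.2
Index 3: -0.1
Index 4: 3.1
Maximum logit = 4.2 at index 2

2


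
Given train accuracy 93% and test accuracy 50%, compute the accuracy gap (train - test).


Gap = train_accuracy - test_accuracy
= 93 - 50
= 43%
This large gap strongly indicates overfitting.

43


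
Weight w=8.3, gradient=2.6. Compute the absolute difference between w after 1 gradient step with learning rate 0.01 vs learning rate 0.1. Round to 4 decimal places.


With lr=0.01: w_new = 8.3 - 0.01 * 2.6 = 8.274
With lr=0.1: w_new = 8.3 - 0.1 * 2.6 = 8.04
Absolute difference = |8.274 - 8.04|
= 0.2340

0.2340


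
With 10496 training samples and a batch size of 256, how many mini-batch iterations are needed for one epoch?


Iterations per epoch = dataset_size / batch_size
= 10496 / 256
= 41

41


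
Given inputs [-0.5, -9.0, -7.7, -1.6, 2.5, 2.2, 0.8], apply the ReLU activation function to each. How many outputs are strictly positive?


ReLU(x) = max(0, x) for each element:
ReLU(-0.5) = 0
ReLU(-9.0) = 0
ReLU(-7.7) = 0
ReLU(-1.6) = 0
ReLU(2.5) = 2.5
ReLU(2.2) = 2.2
ReLU(0.8) = 0.8
Active neurons (>0): 3

3


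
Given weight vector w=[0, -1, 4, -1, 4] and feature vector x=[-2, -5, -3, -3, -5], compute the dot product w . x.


Element-wise products:
0 * -2 = 0
-1 * -5 = 5
4 * -3 = -12
-1 * -3 = 3
4 * -5 = -20
Sum = 0 + 5 + -12 + 3 + -20
= -24

-24


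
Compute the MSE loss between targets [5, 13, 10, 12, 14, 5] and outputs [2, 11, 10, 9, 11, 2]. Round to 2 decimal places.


Differences: [3, 2, 0, 3, 3, 3]
Squared errors: [9, 4, 0, 9, 9, 9]
Sum of squared errors = 40
MSE = 40 / 6 = 6.67

6.67


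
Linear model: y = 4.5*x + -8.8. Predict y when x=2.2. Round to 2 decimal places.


y = 4.5 * 2.2 + (-8.8)
= 9.9 + (-8.8)
= 1.10

1.10


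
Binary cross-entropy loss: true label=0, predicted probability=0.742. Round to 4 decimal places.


For y=0: Loss = -log(1-p)
= -log(1 - 0.742)
= -log(0.258)
= -(-1.3548)
= 1.3548

1.3548


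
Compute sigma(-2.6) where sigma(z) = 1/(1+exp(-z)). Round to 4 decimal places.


sigmoid(z) = 1 / (1 + exp(-z))
exp(-(-2.6)) = exp(2.6) = 13.4637
1 + 13.4637 = 14.4637
1 / 14.4637 = 0.0691

0.0691


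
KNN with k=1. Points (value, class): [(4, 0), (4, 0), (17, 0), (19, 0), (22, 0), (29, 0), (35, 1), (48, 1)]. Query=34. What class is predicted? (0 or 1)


Distances from query 34:
Point 35 (class 1): distance = 1
K=1 nearest neighbors: classes = [1]
Votes for class 1: 1 / 1
Majority vote => class 1

1


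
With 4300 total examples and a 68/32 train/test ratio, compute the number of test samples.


Train samples = 4300 * 68% = 2924
Test samples = 4300 - 2924
= 1376

1376


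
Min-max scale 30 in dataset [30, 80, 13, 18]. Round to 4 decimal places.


Min = 13, Max = 80
Range = 80 - 13 = 67
Scaled = (x - min) / (max - min)
= (30 - 13) / 67
= 17 / 67
= 0.2537

0.2537


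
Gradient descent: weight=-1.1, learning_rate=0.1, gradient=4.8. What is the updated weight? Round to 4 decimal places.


w_new = w_old - lr * gradient
= -1.1 - 0.1 * 4.8
= -1.1 - (0.48)
= -1.5800

-1.5800


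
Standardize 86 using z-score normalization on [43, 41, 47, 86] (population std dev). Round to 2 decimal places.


Mean = (43 + 41 + 47 + 86) / 4 = 54.25
Variance = sum((x_i - mean)^2) / n = 340.6875
Std = sqrt(340.6875) = 18.4577
Z = (x - mean) / std
= (86 - 54.25) / 18.4577
= 31.75 / 18.4577
= 1.72

1.72


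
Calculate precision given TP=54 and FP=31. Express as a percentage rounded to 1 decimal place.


Precision = TP / (TP + FP) * 100
= 54 / (54 + 31)
= 54 / 85
= 0.6353
= 63.5%

63.5


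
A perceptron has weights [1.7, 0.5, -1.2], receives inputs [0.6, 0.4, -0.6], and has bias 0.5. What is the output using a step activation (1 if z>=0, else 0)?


z = w . x + b
= 1.7*0.6 + 0.5*0.4 + -1.2*-0.6 + 0.5
= 1.02 + 0.2 + 0.72 + 0.5
= 1.94 + 0.5
= 2.44
Since z = 2.44 >= 0, output = 1

1


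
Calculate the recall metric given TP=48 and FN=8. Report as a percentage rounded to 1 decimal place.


Recall = TP / (TP + FN) * 100
= 48 / (48 + 8)
= 48 / 56
= 0.8571
= 85.7%

85.7


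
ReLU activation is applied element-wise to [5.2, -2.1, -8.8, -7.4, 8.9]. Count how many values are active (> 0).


ReLU(x) = max(0, x) for each element:
ReLU(5.2) = 5.2
ReLU(-2.1) = 0
ReLU(-8.8) = 0
ReLU(-7.4) = 0
ReLU(8.9) = 8.9
Active neurons (>0): 2

2


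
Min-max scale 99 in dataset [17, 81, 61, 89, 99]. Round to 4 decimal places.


Min = 17, Max = 99
Range = 99 - 17 = 82
Scaled = (x - min) / (max - min)
= (99 - 17) / 82
= 82 / 82
= 1.0000

1.0000


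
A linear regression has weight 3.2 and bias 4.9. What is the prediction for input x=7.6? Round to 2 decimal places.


y = 3.2 * 7.6 + (4.9)
= 24.32 + (4.9)
= 29.22

29.22


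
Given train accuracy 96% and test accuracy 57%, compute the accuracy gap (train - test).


Gap = train_accuracy - test_accuracy
= 96 - 57
= 39%
This large gap strongly indicates overfitting.

39


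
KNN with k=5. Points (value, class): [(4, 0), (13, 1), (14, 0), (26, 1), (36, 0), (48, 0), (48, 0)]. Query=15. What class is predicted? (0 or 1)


Distances from query 15:
Point 14 (class 0): distance = 1
Point 13 (class 1): distance = 2
Point 4 (class 0): distance = 11
Point 26 (class 1): distance = 11
Point 36 (class 0): distance = 21
K=5 nearest neighbors: classes = [0, 1, 0, 1, 0]
Votes for class 1: 2 / 5
Majority vote => class 0

0


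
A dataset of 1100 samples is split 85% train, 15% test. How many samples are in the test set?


Train samples = 1100 * 85% = 935
Test samples = 1100 - 935
= 165

165


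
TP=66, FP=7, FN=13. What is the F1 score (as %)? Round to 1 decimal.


Precision = TP / (TP + FP) = 66 / 73 = 0.9041
Recall = TP / (TP + FN) = 66 / 79 = 0.8354
F1 = 2 * P * R / (P + R)
= 2 * 0.9041 * 0.8354 / (0.9041 + 0.8354)
= 1.5107 / 1.7396
= 0.8684
As percentage: 86.8%

86.8


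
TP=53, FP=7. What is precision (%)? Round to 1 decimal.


Precision = TP / (TP + FP) * 100
= 53 / (53 + 7)
= 53 / 60
= 0.8833
= 88.3%

88.3


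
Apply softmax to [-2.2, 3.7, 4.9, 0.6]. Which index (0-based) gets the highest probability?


Softmax is a monotonic transformation, so it preserves the argmax.
We need to find the index of the maximum logit.
Index 0: -2.2
Index 1: 3.7
Index 2: 4.9
Index 3: 0.6
Maximum logit = 4.9 at index 2

2


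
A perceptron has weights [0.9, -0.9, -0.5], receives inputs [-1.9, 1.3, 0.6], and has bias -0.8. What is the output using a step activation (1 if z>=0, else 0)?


z = w . x + b
= 0.9*-1.9 + -0.9*1.3 + -0.5*0.6 + -0.8
= -1.71 + -1.17 + -0.3 + -0.8
= -3.18 + -0.8
= -3.98
Since z = -3.98 < 0, output = 0

0


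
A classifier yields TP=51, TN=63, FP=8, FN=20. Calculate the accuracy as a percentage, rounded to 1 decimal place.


Accuracy = (TP + TN) / (TP + TN + FP + FN) * 100
= (51 + 63) / (51 + 63 + 8 + 20)
= 114 / 142
= 0.8028
= 80.3%

80.3


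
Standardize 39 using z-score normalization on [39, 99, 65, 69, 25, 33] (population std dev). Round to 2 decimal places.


Mean = (39 + 99 + 65 + 69 + 25 + 33) / 6 = 55.0
Variance = sum((x_i - mean)^2) / n = 645.3333
Std = sqrt(645.3333) = 25.4034
Z = (x - mean) / std
= (39 - 55.0) / 25.4034
= -16.0 / 25.4034
= -0.63

-0.63


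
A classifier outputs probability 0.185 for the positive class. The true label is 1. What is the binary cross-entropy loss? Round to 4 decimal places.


For y=1: Loss = -log(p)
= -log(0.185)
= -(-1.6874)
= 1.6874

1.6874


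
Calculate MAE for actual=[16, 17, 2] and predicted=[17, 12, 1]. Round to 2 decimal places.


Absolute errors: [1, 5, 1]
Sum of absolute errors = 7
MAE = 7 / 3 = 2.33

2.33


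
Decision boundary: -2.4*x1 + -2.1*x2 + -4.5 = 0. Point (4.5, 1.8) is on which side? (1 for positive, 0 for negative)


Compute -2.4 * 4.5 + -2.1 * 1.8 + -4.5
= -10.8 + -3.78 + -4.5
= -19.08
Since -19.08 < 0, the point is on the negative side.

0


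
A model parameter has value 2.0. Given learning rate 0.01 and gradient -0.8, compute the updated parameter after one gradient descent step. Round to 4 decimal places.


w_new = w_old - lr * gradient
= 2.0 - 0.01 * -0.8
= 2.0 - (-0.008)
= 2.0080

2.0080


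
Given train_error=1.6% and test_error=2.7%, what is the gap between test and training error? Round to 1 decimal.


Generalization gap = test_error - train_error
= 2.7 - 1.6
= 1.1%
A small gap suggests good generalization.

1.1


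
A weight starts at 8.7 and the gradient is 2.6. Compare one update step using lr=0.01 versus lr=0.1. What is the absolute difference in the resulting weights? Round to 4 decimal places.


With lr=0.01: w_new = 8.7 - 0.01 * 2.6 = 8.674
With lr=0.1: w_new = 8.7 - 0.1 * 2.6 = 8.44
Absolute difference = |8.674 - 8.44|
= 0.2340

0.2340


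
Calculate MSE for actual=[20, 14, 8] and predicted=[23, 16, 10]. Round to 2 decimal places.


Differences: [-3, -2, -2]
Squared errors: [9, 4, 4]
Sum of squared errors = 17
MSE = 17 / 3 = 5.67

5.67


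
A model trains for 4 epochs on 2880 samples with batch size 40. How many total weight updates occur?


Iterations per epoch = 2880 / 40 = 72
Total updates = iterations_per_epoch * epochs
= 72 * 4
= 288

288


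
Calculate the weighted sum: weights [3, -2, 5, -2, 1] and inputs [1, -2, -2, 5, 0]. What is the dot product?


Element-wise products:
3 * 1 = 3
-2 * -2 = 4
5 * -2 = -10
-2 * 5 = -10
1 * 0 = 0
Sum = 3 + 4 + -10 + -10 + 0
= -13

-13


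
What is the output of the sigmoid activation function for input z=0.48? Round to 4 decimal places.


sigmoid(z) = 1 / (1 + exp(-z))
exp(-(0.48)) = exp(-0.48) = 0.6188
1 + 0.6188 = 1.6188
1 / 1.6188 = 0.6177

0.6177


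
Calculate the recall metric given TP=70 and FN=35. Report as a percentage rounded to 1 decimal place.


Recall = TP / (TP + FN) * 100
= 70 / (70 + 35)
= 70 / 105
= 0.6667
= 66.7%

66.7


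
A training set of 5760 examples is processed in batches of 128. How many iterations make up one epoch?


Iterations per epoch = dataset_size / batch_size
= 5760 / 128
= 45

45


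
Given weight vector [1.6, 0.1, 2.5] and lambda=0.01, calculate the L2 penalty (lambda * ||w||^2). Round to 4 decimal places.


Squaring each weight:
1.6^2 = 2.56
0.1^2 = 0.01
2.5^2 = 6.25
Sum of squares = 8.82
Penalty = 0.01 * 8.82 = 0.0882

0.0882


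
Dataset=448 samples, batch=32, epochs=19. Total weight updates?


Iterations per epoch = 448 / 32 = 14
Total updates = iterations_per_epoch * epochs
= 14 * 19
= 266

266


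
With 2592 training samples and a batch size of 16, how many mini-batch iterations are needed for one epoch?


Iterations per epoch = dataset_size / batch_size
= 2592 / 16
= 162

162


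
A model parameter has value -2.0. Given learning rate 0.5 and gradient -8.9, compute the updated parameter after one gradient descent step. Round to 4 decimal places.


w_new = w_old - lr * gradient
= -2.0 - 0.5 * -8.9
= -2.0 - (-4.45)
= 2.4500

2.4500


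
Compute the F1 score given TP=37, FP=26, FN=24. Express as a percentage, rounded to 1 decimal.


Precision = TP / (TP + FP) = 37 / 63 = 0.5873
Recall = TP / (TP + FN) = 37 / 61 = 0.6066
F1 = 2 * P * R / (P + R)
= 2 * 0.5873 * 0.6066 / (0.5873 + 0.6066)
= 0.7125 / 1.1939
= 0.5968
As percentage: 59.7%

59.7


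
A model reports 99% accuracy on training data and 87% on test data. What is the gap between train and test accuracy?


Gap = train_accuracy - test_accuracy
= 99 - 87
= 12%
This gap suggests the model is overfitting.

12


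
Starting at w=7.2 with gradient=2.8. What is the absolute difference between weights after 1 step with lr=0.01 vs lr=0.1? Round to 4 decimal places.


With lr=0.01: w_new = 7.2 - 0.01 * 2.8 = 7.172
With lr=0.1: w_new = 7.2 - 0.1 * 2.8 = 6.92
Absolute difference = |7.172 - 6.92|
= 0.2520

0.2520


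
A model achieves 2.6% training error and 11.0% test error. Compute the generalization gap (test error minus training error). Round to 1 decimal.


Generalization gap = test_error - train_error
= 11.0 - 2.6
= 8.4%
A moderate gap.

8.4


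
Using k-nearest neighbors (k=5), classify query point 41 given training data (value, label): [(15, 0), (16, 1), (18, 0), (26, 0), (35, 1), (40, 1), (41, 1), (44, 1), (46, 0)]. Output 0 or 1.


Distances from query 41:
Point 41 (class 1): distance = 0
Point 40 (class 1): distance = 1
Point 44 (class 1): distance = 3
Point 46 (class 0): distance = 5
Point 35 (class 1): distance = 6
K=5 nearest neighbors: classes = [1, 1, 1, 0, 1]
Votes for class 1: 4 / 5
Majority vote => class 1

1


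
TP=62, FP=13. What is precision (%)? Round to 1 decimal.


Precision = TP / (TP + FP) * 100
= 62 / (62 + 13)
= 62 / 75
= 0.8267
= 82.7%

82.7


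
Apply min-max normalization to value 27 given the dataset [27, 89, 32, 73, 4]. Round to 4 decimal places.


Min = 4, Max = 89
Range = 89 - 4 = 85
Scaled = (x - min) / (max - min)
= (27 - 4) / 85
= 23 / 85
= 0.2706

0.2706


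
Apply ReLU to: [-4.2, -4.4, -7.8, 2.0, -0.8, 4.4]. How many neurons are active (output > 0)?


ReLU(x) = max(0, x) for each element:
ReLU(-4.2) = 0
ReLU(-4.4) = 0
ReLU(-7.8) = 0
ReLU(2.0) = 2.0
ReLU(-0.8) = 0
ReLU(4.4) = 4.4
Active neurons (>0): 2

2


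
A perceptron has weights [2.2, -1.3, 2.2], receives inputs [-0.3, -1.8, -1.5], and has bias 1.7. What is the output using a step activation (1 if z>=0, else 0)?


z = w . x + b
= 2.2*-0.3 + -1.3*-1.8 + 2.2*-1.5 + 1.7
= -0.66 + 2.34 + -3.3 + 1.7
= -1.62 + 1.7
= 0.08
Since z = 0.08 >= 0, output = 1

1


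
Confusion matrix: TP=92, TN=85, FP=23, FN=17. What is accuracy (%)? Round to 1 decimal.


Accuracy = (TP + TN) / (TP + TN + FP + FN) * 100
= (92 + 85) / (92 + 85 + 23 + 17)
= 177 / 217
= 0.8157
= 81.6%

81.6


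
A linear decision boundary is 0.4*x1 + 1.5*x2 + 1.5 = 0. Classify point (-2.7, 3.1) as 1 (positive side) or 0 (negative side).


Compute 0.4 * -2.7 + 1.5 * 3.1 + 1.5
= -1.08 + 4.65 + 1.5
= 5.07
Since 5.07 >= 0, the point is on the positive side.

1


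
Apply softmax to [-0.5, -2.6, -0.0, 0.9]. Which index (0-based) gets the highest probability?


Softmax is a monotonic transformation, so it preserves the argmax.
We need to find the index of the maximum logit.
Index 0: -0.5
Index 1: -2.6
Index 2: -0.0
Index 3: 0.9
Maximum logit = 0.9 at index 3

3


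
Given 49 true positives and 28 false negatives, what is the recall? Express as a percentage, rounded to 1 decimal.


Recall = TP / (TP + FN) * 100
= 49 / (49 + 28)
= 49 / 77
= 0.6364
= 63.6%

63.6


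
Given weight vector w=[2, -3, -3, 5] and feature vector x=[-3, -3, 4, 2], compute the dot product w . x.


Element-wise products:
2 * -3 = -6
-3 * -3 = 9
-3 * 4 = -12
5 * 2 = 10
Sum = -6 + 9 + -12 + 10
= 1

1


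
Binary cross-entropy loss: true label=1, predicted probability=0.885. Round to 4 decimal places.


For y=1: Loss = -log(p)
= -log(0.885)
= -(-0.1222)
= 0.1222

0.1222


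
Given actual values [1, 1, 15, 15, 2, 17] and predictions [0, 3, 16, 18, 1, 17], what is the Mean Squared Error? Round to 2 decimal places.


Differences: [1, -2, -1, -3, 1, 0]
Squared errors: [1, 4, 1, 9, 1, 0]
Sum of squared errors = 16
MSE = 16 / 6 = 2.67

2.67


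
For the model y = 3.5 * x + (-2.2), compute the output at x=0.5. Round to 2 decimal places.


y = 3.5 * 0.5 + (-2.2)
= 1.75 + (-2.2)
= -0.45

-0.45


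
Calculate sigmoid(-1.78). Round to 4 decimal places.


sigmoid(z) = 1 / (1 + exp(-z))
exp(-(-1.78)) = exp(1.78) = 5.9299
1 + 5.9299 = 6.9299
1 / 6.9299 = 0.1443

0.1443


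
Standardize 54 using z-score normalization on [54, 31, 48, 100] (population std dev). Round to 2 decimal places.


Mean = (54 + 31 + 48 + 100) / 4 = 58.25
Variance = sum((x_i - mean)^2) / n = 652.1875
Std = sqrt(652.1875) = 25.538
Z = (x - mean) / std
= (54 - 58.25) / 25.538
= -4.25 / 25.538
= -0.17

-0.17


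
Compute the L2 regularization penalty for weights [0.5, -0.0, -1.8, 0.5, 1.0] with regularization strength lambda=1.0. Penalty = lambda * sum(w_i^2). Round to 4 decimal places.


Squaring each weight:
0.5^2 = 0.25
(-0.0)^2 = 0.0
(-1.8)^2 = 3.24
0.5^2 = 0.25
1.0^2 = 1.0
Sum of squares = 4.74
Penalty = 1.0 * 4.74 = 4.7400

4.7400
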